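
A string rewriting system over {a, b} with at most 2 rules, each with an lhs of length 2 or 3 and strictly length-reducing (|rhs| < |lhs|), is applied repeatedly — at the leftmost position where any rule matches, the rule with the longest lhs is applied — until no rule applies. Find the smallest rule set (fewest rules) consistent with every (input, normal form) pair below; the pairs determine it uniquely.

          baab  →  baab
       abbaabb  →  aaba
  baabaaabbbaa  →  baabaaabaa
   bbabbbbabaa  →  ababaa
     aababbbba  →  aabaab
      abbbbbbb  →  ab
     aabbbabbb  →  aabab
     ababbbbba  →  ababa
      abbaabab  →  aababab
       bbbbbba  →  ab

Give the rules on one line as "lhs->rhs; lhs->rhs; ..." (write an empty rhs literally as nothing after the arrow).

  | baab
  | abbaabb => aababb => aaba
  | baabaaabbbaa => baabaaabaa
  | bbabbbbabaa => abbbbbabaa => abbbabaa => ababaa

bb->; bba->ab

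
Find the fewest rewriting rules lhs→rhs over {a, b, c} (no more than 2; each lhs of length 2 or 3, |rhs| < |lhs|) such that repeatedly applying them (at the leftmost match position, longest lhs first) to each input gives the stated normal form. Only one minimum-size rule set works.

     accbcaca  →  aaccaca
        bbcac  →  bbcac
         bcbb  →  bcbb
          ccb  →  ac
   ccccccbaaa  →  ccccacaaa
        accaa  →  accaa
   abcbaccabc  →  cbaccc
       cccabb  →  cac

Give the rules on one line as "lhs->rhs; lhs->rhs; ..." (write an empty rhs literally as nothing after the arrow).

  | accbcaca => aaccaca
  | bbcac
  | bcbb
  | ccb => ac

ab->; ccb->ac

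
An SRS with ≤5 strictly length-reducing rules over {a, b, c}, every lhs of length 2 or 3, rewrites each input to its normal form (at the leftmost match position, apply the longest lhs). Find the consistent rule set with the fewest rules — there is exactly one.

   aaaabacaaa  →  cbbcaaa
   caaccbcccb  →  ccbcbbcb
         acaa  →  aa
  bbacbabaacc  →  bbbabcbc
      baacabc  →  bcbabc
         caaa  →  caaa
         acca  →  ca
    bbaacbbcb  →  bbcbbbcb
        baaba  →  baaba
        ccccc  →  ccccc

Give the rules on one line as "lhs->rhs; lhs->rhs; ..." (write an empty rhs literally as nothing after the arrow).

  | aaaabacaaa => aaaaccaaa => aacbcaaa => cbbcaaa
  | caaccbcccb => ccbcbcccb => ccbcbbcb
  | acaa => aa
  | bbacbabaacc => bccbabaacc => bbbabaacc => bbbabcbc

aac->cb; ac->; bac->cc; bcc->bb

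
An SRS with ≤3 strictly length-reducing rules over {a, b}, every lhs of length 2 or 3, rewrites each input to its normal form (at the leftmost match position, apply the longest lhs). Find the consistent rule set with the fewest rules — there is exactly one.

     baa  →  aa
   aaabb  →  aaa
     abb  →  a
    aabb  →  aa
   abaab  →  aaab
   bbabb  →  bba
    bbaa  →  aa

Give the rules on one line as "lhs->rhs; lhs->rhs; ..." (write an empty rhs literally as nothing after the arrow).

abb->a; baa->aa

  | baa => aa
  | aaabb => aaa
  | abb => a
  | aabb => aa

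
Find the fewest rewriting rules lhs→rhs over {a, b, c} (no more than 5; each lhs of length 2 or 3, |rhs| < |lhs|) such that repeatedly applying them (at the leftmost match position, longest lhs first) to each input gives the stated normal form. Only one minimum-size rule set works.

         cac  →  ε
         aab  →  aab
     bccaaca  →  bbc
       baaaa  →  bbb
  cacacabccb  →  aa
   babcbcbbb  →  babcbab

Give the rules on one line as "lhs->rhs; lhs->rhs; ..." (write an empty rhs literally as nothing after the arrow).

baa->bb; ca->c; cbb->a; cc->

  | cac => cc => ε
  | aab
  | bccaaca => baaca => bbca => bbc
  | baaaa => bbaa => bbb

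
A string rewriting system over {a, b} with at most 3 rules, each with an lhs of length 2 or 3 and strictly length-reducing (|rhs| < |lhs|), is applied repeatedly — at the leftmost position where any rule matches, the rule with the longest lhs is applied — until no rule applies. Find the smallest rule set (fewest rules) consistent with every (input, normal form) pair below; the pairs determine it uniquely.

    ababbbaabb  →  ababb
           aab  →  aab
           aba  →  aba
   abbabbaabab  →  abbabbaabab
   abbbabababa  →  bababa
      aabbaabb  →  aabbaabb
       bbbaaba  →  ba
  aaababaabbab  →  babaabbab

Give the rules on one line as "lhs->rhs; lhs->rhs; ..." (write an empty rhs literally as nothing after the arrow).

  | ababbbaabb => abaaaabb => ababb
  | aab
  | aba
  | abbabbaabab

aaa->; bbb->a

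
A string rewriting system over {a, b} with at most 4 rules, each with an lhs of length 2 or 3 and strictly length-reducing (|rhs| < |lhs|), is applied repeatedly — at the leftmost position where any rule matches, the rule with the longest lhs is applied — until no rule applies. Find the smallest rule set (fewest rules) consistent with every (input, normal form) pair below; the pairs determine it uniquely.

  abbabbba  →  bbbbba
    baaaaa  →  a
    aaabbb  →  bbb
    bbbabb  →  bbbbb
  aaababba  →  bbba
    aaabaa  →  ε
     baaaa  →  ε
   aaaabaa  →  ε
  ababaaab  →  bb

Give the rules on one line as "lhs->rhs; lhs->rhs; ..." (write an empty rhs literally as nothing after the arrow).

aa->; ab->b; baa->

  | abbabbba => bbabbba => bbbbba
  | baaaaa => aaa => a
  | aaabbb => abbb => bbb
  | bbbabb => bbbbb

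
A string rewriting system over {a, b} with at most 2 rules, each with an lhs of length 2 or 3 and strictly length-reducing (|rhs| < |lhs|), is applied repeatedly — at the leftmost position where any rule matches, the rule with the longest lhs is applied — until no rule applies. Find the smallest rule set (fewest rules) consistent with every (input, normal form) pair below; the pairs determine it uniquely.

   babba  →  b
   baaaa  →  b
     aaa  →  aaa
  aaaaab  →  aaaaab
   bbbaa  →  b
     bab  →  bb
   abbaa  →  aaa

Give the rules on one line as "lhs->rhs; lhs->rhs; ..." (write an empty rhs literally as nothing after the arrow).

  | babba => bbba => ba => b
  | baaaa => baaa => baa => ba => b
  | aaa
  | aaaaab

ba->b; bba->a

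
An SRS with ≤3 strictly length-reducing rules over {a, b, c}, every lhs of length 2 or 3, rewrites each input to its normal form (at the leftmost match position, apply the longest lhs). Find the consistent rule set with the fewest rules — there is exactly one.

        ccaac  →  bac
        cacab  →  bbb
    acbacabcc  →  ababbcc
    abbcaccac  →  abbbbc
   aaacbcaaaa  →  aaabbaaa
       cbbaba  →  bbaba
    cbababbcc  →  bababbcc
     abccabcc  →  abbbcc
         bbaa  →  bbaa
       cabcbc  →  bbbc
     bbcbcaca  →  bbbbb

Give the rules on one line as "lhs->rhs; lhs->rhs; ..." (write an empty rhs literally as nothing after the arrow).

ca->b; cb->b

  | ccaac => cbac => bac
  | cacab => bcab => bbb
  | acbacabcc => abacabcc => ababbcc
  | abbcaccac => abbbccac => abbbcbc => abbbbc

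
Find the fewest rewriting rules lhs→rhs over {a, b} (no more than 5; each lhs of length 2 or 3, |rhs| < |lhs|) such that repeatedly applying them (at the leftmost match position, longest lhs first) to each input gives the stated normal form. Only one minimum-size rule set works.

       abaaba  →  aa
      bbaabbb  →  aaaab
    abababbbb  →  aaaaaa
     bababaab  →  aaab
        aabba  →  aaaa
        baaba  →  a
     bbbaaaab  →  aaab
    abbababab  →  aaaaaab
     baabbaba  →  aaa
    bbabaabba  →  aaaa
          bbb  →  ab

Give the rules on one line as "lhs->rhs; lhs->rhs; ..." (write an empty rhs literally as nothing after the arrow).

ba->a; baa->; bab->aa; bb->a

  | abaaba => aba => aa
  | bbaabbb => aaabbb => aaaab
  | abababbbb => aaaabbbb => aaaaabb => aaaaaa
  | bababaab => aaabaab => aaab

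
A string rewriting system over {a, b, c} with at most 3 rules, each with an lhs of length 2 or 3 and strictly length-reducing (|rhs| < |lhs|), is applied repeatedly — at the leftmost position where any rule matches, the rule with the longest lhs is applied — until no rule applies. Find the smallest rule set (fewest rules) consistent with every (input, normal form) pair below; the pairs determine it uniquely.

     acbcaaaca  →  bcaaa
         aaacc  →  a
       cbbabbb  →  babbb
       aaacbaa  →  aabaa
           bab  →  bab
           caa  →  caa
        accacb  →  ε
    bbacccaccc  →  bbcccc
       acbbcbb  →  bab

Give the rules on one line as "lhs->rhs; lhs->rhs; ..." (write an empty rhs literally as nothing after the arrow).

ac->; bcb->a; cb->

  | acbcaaaca => bcaaaca => bcaaa
  | aaacc => aac => a
  | cbbabbb => babbb
  | aaacbaa => aabaa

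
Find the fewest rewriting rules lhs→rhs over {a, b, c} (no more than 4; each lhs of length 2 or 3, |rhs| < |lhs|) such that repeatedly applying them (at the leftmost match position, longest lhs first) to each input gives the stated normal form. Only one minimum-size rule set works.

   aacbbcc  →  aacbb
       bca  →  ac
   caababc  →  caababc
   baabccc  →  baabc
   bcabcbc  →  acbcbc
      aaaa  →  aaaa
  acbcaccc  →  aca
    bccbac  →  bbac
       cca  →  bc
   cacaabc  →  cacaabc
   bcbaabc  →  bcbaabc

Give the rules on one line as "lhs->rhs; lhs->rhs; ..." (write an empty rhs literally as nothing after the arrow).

bca->ac; cc->; cca->bc

  | aacbbcc => aacbb
  | bca => ac
  | caababc
  | baabccc => baabc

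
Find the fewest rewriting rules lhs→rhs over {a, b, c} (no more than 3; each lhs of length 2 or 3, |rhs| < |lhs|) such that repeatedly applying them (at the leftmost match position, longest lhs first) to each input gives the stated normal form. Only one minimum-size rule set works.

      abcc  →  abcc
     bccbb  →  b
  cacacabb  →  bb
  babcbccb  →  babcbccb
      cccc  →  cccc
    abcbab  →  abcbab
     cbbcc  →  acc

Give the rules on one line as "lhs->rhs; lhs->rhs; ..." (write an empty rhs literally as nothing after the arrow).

ca->; cbb->a

  | abcc
  | bccbb => bca => b
  | cacacabb => cacabb => cabb => bb
  | babcbccb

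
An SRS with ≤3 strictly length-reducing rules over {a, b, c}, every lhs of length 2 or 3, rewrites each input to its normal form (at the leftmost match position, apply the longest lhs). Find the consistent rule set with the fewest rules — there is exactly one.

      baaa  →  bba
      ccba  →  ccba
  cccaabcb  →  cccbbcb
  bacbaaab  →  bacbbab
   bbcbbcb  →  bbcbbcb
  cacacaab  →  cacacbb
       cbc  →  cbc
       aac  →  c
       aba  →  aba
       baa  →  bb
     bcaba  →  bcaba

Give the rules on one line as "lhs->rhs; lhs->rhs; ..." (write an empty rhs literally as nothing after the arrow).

  | baaa => bba
  | ccba
  | cccaabcb => cccbbcb
  | bacbaaab => bacbbab

aa->b; aac->c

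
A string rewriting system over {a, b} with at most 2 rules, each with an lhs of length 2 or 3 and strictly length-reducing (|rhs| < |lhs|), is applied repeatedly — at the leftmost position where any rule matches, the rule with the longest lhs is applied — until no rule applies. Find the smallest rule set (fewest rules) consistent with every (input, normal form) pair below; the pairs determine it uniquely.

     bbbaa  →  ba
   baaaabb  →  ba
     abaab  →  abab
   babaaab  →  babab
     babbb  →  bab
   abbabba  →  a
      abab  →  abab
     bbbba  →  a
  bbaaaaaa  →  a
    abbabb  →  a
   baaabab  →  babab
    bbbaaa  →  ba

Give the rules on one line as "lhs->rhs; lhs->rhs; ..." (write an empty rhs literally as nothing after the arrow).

aa->a; bb->

  | bbbaa => baa => ba
  | baaaabb => baaabb => baabb => babb => ba
  | abaab => abab
  | babaaab => babaab => babab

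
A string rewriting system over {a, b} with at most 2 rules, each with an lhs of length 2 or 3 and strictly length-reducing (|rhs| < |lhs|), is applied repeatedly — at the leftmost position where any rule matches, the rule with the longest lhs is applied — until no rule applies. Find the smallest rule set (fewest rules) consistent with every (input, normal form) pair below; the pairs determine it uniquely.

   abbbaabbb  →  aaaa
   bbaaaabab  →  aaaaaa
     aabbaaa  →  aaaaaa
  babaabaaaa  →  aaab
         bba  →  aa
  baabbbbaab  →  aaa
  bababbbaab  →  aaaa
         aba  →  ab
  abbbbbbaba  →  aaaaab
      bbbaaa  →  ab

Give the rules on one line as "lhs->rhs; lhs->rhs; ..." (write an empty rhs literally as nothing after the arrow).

  | abbbaabbb => aabaabbb => aababbb => aabbbb => aaabb => aaaa
  | bbaaaabab => aaaaabab => aaaaabb => aaaaaa
  | aabbaaa => aaaaaa
  | babaabaaaa => bbaabaaaa => aaabaaaa => aaabaaa => aaabaa => aaaba => aaab

ba->b; bb->a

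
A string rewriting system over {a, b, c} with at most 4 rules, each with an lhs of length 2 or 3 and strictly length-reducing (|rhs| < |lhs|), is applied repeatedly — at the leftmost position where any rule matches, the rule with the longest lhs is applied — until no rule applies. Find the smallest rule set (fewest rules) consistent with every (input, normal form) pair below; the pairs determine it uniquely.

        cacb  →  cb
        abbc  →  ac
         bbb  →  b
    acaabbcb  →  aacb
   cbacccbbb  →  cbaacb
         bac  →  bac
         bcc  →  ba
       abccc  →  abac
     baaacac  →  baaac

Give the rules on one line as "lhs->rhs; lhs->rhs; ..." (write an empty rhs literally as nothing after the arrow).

  | cacb => cb
  | abbc => ac
  | bbb => b
  | acaabbcb => aabbcb => aacb

bb->; ca->; cc->a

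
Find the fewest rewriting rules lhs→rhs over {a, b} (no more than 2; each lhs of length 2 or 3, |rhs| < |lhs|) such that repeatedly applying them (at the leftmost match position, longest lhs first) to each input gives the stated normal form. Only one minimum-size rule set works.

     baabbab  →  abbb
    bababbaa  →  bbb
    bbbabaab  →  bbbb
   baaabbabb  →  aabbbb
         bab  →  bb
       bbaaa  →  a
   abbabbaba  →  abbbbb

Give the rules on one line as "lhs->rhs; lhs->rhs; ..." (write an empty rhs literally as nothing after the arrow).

  | baabbab => abbab => abbb
  | bababbaa => bbabbaa => bbbbaa => bbba => bbb
  | bbbabaab => bbbbaab => bbbab => bbbb
  | baaabbabb => aabbabb => aabbbb

ba->b; baa->a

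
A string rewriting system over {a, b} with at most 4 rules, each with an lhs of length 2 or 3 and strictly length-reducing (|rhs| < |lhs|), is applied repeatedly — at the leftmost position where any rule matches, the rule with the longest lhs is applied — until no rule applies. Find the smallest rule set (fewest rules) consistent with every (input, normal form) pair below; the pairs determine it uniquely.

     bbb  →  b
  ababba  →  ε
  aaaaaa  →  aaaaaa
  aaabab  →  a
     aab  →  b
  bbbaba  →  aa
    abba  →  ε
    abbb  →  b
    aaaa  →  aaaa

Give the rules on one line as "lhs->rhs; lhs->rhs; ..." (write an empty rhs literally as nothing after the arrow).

ab->b; ba->; bab->a; bb->b

  | bbb => bb => b
  | ababba => babba => aba => ba => ε
  | aaaaaa
  | aaabab => aabab => abab => bab => a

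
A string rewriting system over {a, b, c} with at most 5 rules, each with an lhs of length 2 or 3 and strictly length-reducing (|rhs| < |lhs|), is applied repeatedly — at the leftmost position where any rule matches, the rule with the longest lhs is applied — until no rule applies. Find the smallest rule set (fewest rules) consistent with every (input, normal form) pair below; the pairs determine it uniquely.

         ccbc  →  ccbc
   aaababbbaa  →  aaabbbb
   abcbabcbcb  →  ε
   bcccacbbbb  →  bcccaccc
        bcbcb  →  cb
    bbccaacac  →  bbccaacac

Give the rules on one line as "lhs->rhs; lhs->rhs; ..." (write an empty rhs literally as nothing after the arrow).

abc->; ba->b; bcb->; cbb->cc

  | ccbc
  | aaababbbaa => aaabbbbaa => aaabbbba => aaabbbb
  | abcbabcbcb => babcbcb => bbcbcb => bcb => ε
  | bcccacbbbb => bcccaccbb => bcccaccc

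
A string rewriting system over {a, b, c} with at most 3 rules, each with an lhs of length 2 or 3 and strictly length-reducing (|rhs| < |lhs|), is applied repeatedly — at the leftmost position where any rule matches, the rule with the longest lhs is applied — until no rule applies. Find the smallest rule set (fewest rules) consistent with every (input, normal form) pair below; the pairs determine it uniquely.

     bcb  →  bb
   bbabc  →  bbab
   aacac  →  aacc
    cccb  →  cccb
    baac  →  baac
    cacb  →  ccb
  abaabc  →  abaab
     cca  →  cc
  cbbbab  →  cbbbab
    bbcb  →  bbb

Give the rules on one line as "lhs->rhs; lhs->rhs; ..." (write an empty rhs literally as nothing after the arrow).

  | bcb => bb
  | bbabc => bbab
  | aacac => aacc
  | cccb

bc->b; ca->c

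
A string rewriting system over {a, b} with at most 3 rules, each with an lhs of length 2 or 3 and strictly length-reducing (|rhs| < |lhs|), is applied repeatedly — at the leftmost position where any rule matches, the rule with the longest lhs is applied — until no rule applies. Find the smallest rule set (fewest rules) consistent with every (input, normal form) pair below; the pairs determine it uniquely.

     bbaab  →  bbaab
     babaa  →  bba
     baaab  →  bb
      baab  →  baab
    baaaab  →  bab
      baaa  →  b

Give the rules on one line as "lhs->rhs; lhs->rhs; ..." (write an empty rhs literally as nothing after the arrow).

  | bbaab
  | babaa => bba
  | baaab => bb
  | baab

aaa->; aba->b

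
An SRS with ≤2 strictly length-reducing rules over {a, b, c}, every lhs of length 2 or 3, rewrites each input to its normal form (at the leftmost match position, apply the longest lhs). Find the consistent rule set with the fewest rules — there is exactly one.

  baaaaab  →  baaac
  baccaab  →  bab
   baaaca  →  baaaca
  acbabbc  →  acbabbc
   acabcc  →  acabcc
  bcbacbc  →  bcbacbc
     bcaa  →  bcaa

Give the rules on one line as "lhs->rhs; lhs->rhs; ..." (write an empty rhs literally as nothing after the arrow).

aab->c; ccc->b

  | baaaaab => baaac
  | baccaab => baccc => bab
  | baaaca
  | acbabbc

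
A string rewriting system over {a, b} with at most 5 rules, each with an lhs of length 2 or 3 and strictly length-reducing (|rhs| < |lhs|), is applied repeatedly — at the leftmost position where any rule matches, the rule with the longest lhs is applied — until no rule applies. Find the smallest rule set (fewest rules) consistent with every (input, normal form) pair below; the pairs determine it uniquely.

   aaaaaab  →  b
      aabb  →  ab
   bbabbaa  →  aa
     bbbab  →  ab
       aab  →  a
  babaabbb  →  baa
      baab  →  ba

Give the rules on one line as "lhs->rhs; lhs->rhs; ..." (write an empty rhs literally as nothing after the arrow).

aaa->; aab->a; aba->a; bb->a

  | aaaaaab => aaab => b
  | aabb => ab
  | bbabbaa => aabbaa => abaa => aa
  | bbbab => abab => ab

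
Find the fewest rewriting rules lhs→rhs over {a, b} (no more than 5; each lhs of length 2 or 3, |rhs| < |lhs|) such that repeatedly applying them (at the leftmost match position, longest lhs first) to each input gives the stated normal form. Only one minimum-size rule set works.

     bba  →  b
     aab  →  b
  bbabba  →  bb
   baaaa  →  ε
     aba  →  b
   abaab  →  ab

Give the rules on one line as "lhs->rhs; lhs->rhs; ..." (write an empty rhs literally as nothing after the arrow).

  | bba => b
  | aab => b
  | bbabba => bbba => bb
  | baaaa => aaaa => aa => ε

aa->; aba->b; ba->a; bba->b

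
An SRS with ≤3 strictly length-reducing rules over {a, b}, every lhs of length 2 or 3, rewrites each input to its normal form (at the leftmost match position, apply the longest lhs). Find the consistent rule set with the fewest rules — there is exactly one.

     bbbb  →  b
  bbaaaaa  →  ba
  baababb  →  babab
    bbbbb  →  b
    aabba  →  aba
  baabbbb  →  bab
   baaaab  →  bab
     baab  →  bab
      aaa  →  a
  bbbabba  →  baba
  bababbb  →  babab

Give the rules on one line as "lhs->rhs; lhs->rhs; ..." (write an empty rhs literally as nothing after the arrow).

aa->a; bb->b

  | bbbb => bbb => bb => b
  | bbaaaaa => baaaaa => baaaa => baaa => baa => ba
  | baababb => bababb => babab
  | bbbbb => bbbb => bbb => bb => b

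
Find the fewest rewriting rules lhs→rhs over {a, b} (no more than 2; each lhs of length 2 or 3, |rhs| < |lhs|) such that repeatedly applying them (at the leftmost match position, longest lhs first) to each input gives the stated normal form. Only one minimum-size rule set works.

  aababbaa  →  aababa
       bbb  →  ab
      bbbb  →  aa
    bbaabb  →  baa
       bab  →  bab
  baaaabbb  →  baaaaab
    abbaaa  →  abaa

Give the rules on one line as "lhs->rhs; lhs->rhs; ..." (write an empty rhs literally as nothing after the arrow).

bb->a; bba->b

  | aababbaa => aababa
  | bbb => ab
  | bbbb => abb => aa
  | bbaabb => babb => baa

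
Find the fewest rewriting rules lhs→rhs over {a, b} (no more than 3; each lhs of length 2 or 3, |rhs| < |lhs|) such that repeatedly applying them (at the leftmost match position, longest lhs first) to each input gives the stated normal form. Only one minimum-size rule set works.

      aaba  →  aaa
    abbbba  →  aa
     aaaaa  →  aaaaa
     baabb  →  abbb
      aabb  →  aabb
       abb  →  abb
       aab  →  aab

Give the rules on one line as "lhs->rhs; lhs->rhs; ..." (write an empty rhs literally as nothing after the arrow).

  | aaba => aaa
  | abbbba => abbba => abba => aba => aa
  | aaaaa
  | baabb => abbb

ba->a; baa->ab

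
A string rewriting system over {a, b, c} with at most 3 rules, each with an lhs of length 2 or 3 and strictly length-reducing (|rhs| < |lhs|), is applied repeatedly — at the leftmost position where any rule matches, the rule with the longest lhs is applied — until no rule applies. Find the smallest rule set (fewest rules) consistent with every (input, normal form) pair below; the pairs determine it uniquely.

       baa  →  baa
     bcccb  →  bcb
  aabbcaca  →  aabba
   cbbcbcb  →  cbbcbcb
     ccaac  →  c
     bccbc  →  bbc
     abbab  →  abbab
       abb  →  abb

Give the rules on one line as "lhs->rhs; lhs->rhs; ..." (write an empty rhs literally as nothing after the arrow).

ac->c; cc->

  | baa
  | bcccb => bcb
  | aabbcaca => aabbcca => aabba
  | cbbcbcb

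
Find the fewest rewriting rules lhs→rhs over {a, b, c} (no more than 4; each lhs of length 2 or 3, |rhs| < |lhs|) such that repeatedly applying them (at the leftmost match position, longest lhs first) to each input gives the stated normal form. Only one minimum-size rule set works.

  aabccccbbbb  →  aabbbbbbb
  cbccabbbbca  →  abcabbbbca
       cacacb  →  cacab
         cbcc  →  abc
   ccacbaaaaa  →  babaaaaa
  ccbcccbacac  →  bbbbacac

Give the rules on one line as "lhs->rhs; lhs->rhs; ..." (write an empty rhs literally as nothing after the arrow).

cb->b; cbc->ab; cc->b

  | aabccccbbbb => aabbccbbbb => aabbbbbbb
  | cbccabbbbca => abcabbbbca
  | cacacb => cacab
  | cbcc => abc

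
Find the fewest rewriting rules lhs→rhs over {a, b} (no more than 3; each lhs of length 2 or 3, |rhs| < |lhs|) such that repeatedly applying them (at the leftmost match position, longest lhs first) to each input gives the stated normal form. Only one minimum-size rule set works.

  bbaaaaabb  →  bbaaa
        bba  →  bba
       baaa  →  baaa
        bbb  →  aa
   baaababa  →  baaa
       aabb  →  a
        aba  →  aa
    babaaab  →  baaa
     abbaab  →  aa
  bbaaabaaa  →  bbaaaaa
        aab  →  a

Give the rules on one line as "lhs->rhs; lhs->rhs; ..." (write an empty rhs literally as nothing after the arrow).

aab->a; ab->a; bbb->aa

  | bbaaaaabb => bbaaaab => bbaaa
  | bba
  | baaa
  | bbb => aa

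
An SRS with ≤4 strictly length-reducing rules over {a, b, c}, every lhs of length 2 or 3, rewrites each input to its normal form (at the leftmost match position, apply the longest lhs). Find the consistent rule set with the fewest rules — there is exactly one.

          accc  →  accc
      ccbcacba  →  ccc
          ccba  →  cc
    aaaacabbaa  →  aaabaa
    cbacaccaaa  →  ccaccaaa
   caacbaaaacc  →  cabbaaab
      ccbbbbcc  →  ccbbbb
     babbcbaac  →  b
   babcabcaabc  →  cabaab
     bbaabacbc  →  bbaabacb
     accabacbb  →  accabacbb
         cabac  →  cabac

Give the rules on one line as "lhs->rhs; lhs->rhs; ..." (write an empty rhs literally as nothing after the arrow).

  | accc
  | ccbcacba => ccbacba => cccba => ccc
  | ccba => cc
  | aaaacabbaa => aaababbaa => aaabaa

aac->ab; bab->; bc->b; cba->c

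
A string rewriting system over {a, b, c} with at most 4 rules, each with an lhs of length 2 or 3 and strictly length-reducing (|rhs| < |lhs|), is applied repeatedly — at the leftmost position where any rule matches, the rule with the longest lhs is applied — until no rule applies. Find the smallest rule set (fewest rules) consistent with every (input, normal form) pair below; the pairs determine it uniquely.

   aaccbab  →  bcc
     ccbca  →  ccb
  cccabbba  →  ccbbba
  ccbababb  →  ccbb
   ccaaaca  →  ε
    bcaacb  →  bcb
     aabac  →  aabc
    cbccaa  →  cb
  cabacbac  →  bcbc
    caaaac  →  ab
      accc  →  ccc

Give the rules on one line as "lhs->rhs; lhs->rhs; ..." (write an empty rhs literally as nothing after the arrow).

  | aaccbab => bcbab => bcc
  | ccbca => ccb
  | cccabbba => ccbbba
  | ccbababb => cccabb => ccbb

aac->b; ac->c; bab->c; ca->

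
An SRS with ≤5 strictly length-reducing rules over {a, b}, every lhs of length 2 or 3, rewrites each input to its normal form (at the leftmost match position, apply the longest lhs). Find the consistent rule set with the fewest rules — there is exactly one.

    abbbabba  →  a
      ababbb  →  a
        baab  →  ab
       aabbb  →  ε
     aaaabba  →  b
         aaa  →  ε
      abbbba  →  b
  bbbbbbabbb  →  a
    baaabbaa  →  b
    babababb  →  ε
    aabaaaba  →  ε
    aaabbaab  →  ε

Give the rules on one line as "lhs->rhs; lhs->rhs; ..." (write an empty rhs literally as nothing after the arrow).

aa->b; ba->; bb->; bbb->bb

  | abbbabba => abbabba => aabba => bbba => bba => a
  | ababbb => abbb => abb => a
  | baab => ab
  | aabbb => bbbb => bbb => bb => ε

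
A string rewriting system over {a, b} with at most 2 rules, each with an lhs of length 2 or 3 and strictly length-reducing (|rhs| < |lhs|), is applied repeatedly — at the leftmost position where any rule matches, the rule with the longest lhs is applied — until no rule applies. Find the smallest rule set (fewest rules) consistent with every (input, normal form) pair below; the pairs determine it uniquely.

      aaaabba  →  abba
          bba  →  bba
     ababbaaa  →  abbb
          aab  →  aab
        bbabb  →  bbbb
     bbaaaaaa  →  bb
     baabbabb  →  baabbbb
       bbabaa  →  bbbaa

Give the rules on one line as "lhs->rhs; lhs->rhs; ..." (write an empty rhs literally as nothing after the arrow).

aaa->; bab->bb

  | aaaabba => abba
  | bba
  | ababbaaa => abbbaaa => abbb
  | aab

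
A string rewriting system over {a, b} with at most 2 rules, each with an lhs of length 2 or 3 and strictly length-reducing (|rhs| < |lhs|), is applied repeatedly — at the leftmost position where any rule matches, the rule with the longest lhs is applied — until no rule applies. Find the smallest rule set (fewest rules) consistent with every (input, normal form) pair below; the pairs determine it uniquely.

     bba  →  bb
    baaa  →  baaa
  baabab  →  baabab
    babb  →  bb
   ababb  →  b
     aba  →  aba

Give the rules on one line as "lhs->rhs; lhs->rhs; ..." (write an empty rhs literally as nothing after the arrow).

abb->b; bba->bb

  | bba => bb
  | baaa
  | baabab
  | babb => bb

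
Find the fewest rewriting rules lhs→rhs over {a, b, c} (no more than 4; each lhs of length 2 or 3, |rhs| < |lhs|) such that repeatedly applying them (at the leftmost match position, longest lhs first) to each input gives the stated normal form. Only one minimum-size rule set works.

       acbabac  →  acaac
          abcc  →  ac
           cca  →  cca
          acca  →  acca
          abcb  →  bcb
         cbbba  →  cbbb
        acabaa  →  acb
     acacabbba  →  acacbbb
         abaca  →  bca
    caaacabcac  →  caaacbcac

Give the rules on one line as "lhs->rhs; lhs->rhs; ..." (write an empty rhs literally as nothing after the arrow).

ab->b; ba->b; bab->a; bcc->ac

  | acbabac => acaac
  | abcc => bcc => ac
  | cca
  | acca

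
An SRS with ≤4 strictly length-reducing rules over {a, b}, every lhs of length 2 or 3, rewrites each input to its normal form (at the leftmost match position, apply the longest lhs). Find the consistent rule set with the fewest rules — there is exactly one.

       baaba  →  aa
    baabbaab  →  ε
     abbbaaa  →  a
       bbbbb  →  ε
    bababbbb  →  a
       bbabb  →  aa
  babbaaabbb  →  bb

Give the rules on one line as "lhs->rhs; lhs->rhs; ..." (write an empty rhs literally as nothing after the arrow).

ab->; aba->aa; ba->; bbb->aa

  | baaba => aba => aa
  | baabbaab => abbaab => baab => ab => ε
  | abbbaaa => bbaaa => baa => a
  | bbbbb => aabb => ab => ε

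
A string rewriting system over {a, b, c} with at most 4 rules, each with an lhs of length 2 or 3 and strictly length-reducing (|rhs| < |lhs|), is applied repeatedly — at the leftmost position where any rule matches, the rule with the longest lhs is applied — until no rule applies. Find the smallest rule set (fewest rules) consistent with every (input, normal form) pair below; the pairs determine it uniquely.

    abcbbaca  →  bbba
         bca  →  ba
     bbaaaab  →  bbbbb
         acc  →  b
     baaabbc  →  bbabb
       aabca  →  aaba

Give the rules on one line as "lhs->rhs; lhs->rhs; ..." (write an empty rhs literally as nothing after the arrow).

  | abcbbaca => acbaca => bbaca => bbba
  | bca => ba
  | bbaaaab => bbbaab => bbbbb
  | acc => bc => b

ac->b; baa->bb; bc->b; bcb->c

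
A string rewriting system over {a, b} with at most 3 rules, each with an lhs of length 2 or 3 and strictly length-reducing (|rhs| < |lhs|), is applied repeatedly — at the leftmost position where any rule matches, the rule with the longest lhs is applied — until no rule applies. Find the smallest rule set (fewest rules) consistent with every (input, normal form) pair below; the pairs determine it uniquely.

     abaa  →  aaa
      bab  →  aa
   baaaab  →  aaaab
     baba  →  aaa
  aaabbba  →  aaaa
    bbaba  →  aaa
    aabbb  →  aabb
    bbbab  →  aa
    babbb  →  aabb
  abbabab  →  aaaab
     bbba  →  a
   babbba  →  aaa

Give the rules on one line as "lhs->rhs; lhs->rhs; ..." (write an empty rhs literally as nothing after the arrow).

ba->a; bab->aa; bbb->bb

  | abaa => aaa
  | bab => aa
  | baaaab => aaaab
  | baba => aaa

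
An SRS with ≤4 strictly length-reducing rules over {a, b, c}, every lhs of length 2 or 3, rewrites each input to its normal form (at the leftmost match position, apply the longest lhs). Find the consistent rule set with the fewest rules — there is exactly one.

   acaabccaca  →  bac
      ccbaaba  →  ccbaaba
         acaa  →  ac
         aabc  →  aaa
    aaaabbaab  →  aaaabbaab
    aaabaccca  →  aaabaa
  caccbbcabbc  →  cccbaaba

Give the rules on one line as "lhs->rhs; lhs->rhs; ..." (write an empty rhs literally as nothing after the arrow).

  | acaabccaca => acabccaca => acbccaca => acacaca => accaca => baca => bac
  | ccbaaba
  | acaa => aca => ac
  | aabc => aaa

acc->b; bc->a; ca->c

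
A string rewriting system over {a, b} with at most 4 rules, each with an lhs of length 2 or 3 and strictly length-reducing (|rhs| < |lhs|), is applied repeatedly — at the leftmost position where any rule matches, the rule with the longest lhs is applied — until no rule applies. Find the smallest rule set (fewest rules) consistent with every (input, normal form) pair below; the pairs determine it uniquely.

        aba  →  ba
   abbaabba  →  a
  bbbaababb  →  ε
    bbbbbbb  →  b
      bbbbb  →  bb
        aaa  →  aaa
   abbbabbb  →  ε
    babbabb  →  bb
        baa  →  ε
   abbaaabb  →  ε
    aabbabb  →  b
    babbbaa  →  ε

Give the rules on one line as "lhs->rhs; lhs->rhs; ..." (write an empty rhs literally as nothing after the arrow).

  | aba => ba
  | abbaabba => bbaabba => bbba => a
  | bbbaababb => aababb => ababb => babb => bbb => ε
  | bbbbbbb => bbbb => b

ab->b; baa->; bbb->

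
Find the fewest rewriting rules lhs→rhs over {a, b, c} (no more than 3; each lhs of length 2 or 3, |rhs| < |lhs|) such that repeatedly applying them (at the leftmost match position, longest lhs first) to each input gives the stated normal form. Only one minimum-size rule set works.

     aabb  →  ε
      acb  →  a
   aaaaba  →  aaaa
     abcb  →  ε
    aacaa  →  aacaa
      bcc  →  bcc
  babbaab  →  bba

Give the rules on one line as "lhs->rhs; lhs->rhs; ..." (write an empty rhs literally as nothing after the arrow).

ab->; cb->

  | aabb => ab => ε
  | acb => a
  | aaaaba => aaaa
  | abcb => cb => ε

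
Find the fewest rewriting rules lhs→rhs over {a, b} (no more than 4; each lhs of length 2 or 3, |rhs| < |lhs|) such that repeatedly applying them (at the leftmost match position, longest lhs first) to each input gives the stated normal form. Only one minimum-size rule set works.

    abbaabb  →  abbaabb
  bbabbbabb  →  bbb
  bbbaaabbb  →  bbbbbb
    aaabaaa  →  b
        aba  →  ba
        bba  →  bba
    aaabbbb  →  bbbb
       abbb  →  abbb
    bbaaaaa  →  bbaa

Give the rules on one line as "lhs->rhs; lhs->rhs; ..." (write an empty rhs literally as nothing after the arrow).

aaa->; aba->ba; bab->

  | abbaabb
  | bbabbbabb => bbbabb => bbb
  | bbbaaabbb => bbbbbb
  | aaabaaa => baaa => b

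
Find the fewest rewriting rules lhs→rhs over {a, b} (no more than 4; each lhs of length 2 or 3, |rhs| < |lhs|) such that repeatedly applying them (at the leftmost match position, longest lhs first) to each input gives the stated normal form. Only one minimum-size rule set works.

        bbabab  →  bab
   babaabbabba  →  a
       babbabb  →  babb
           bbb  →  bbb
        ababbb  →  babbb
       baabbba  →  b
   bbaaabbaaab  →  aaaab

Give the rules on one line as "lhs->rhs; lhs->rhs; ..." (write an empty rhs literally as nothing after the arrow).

aba->ba; baa->; bba->

  | bbabab => bab
  | babaabbabba => bbaabbabba => abbabba => abba => a
  | babbabb => babb
  | bbb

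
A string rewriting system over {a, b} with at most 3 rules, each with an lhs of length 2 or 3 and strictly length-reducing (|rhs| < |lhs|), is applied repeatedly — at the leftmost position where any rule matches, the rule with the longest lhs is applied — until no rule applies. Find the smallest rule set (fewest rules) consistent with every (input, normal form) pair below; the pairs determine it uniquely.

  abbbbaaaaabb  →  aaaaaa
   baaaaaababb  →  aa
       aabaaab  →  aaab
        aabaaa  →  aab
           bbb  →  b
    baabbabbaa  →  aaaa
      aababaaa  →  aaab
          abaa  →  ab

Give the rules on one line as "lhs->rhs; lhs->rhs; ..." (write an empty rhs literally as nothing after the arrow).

ba->b; bab->ab; bb->

  | abbbbaaaaabb => abbaaaaabb => aaaaaabb => aaaaaa
  | baaaaaababb => baaaaababb => baaaababb => baaababb => baababb => bababb => ababb => aabb => aa
  | aabaaab => aabaab => aabab => aaab
  | aabaaa => aabaa => aaba => aab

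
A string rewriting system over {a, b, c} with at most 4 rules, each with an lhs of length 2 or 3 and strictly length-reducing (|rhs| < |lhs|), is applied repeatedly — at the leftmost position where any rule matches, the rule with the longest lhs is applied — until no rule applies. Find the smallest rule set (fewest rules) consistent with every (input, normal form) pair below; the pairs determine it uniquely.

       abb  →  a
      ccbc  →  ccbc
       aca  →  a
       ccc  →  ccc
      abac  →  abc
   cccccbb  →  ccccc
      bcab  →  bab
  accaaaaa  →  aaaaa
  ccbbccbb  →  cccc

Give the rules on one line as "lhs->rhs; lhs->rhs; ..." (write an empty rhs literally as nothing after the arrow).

ac->c; bb->; ca->a

  | abb => a
  | ccbc
  | aca => ca => a
  | ccc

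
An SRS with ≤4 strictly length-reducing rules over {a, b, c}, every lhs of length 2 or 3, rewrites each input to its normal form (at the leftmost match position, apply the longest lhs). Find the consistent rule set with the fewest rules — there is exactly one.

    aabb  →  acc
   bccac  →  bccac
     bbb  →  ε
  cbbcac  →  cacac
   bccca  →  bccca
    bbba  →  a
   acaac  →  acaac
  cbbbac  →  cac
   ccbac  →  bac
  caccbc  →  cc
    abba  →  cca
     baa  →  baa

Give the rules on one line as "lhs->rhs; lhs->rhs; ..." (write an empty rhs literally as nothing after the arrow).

ab->; abb->cc; bb->a; ccb->b

  | aabb => acc
  | bccac
  | bbb => ab => ε
  | cbbcac => cacac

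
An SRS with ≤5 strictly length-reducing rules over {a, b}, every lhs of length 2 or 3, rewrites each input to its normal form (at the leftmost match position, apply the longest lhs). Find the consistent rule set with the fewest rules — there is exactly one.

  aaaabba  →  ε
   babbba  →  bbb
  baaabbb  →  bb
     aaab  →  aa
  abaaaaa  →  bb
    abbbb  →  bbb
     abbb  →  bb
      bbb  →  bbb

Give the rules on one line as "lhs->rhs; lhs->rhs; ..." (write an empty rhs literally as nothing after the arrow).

ab->; aba->bb; baa->; bba->bb

  | aaaabba => aaaba => aabb => ab => ε
  | babbba => bbba => bbb
  | baaabbb => abbb => bb
  | aaab => aa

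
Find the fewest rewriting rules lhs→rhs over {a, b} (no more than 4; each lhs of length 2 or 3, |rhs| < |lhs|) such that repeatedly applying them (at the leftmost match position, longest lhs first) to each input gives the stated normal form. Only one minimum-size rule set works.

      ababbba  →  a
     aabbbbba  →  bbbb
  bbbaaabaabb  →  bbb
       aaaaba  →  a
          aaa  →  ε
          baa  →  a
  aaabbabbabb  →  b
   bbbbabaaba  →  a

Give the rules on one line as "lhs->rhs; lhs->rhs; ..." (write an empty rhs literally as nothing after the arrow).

  | ababbba => abba => a
  | aabbbbba => bbbbbba => bbbb
  | bbbaaabaabb => baabaabb => abaabb => aabb => bbb
  | aaaaba => baaba => aba => a

aa->b; ba->; bab->; bba->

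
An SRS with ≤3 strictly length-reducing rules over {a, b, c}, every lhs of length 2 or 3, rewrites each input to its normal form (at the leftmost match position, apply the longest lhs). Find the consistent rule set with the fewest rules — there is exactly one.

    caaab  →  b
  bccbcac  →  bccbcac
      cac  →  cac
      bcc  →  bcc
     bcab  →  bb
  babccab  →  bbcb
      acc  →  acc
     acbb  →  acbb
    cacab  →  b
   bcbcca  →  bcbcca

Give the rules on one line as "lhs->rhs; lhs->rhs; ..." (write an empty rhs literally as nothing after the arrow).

ab->b; cab->b

  | caaab => caab => cab => b
  | bccbcac
  | cac
  | bcc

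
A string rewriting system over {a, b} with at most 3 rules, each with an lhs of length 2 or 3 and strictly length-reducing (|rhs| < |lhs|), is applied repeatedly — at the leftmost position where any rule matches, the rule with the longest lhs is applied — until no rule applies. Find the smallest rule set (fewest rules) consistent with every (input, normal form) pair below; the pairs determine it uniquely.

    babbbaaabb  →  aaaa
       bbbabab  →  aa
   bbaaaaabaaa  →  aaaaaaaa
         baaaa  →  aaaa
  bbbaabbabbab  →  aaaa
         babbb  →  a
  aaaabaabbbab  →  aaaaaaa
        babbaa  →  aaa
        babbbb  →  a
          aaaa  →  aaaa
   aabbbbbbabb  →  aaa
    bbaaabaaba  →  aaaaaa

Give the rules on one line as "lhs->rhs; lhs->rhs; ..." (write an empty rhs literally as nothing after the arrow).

  | babbbaaabb => abbbaaabb => abbaaabb => abaaabb => aaaabb => aaaab => aaaa
  | bbbabab => bbabab => babab => abab => aab => aa
  | bbaaaaabaaa => baaaaabaaa => aaaaabaaa => aaaaaaaa
  | baaaa => aaaa

ab->a; ba->a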